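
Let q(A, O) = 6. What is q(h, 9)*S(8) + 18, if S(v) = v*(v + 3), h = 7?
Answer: 546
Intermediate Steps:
S(v) = v*(3 + v)
q(h, 9)*S(8) + 18 = 6*(8*(3 + 8)) + 18 = 6*(8*11) + 18 = 6*88 + 18 = 528 + 18 = 546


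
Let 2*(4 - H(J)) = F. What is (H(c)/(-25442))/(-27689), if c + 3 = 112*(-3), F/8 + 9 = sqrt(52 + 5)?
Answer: 20/352231769 - 2*sqrt(57)/352231769 ≈ 1.3912e-8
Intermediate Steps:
F = -72 + 8*sqrt(57) (F = -72 + 8*sqrt(52 + 5) = -72 + 8*sqrt(57) ≈ -11.601)
c = -339 (c = -3 + 112*(-3) = -3 - 336 = -339)
H(J) = 40 - 4*sqrt(57) (H(J) = 4 - (-72 + 8*sqrt(57))/2 = 4 + (36 - 4*sqrt(57)) = 40 - 4*sqrt(57))
(H(c)/(-25442))/(-27689) = ((40 - 4*sqrt(57))/(-25442))/(-27689) = ((40 - 4*sqrt(57))*(-1/25442))*(-1/27689) = (-20/12721 + 2*sqrt(57)/12721)*(-1/27689) = 20/352231769 - 2*sqrt(57)/352231769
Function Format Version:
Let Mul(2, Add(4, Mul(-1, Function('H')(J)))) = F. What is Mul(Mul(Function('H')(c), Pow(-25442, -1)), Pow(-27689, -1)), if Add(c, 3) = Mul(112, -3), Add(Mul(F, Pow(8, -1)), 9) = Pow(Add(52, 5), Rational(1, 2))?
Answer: Add(Rational(20, 352231769), Mul(Rational(-2, 352231769), Pow(57, Rational(1, 2)))) ≈ 1.3912e-8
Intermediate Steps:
F = Add(-72, Mul(8, Pow(57, Rational(1, 2)))) (F = Add(-72, Mul(8, Pow(Add(52, 5), Rational(1, 2)))) = Add(-72, Mul(8, Pow(57, Rational(1, 2)))) ≈ -11.601)
c = -339 (c = Add(-3, Mul(112, -3)) = Add(-3, -336) = -339)
Function('H')(J) = Add(40, Mul(-4, Pow(57, Rational(1, 2)))) (Function('H')(J) = Add(4, Mul(Rational(-1, 2), Add(-72, Mul(8, Pow(57, Rational(1, 2)))))) = Add(4, Add(36, Mul(-4, Pow(57, Rational(1, 2))))) = Add(40, Mul(-4, Pow(57, Rational(1, 2)))))
Mul(Mul(Function('H')(c), Pow(-25442, -1)), Pow(-27689, -1)) = Mul(Mul(Add(40, Mul(-4, Pow(57, Rational(1, 2)))), Pow(-25442, -1)), Pow(-27689, -1)) = Mul(Mul(Add(40, Mul(-4, Pow(57, Rational(1, 2)))), Rational(-1, 25442)), Rational(-1, 27689)) = Mul(Add(Rational(-20, 12721), Mul(Rational(2, 12721), Pow(57, Rational(1, 2)))), Rational(-1, 27689)) = Add(Rational(20, 352231769), Mul(Rational(-2, 352231769), Pow(57, Rational(1, 2))))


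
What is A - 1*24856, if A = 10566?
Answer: -14290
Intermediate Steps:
A - 1*24856 = 10566 - 1*24856 = 10566 - 24856 = -14290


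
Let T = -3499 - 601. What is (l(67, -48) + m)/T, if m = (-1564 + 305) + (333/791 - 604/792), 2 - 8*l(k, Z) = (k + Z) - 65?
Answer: 196295861/642133800 ≈ 0.30569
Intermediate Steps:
l(k, Z) = 67/8 - Z/8 - k/8 (l(k, Z) = 1/4 - ((k + Z) - 65)/8 = 1/4 - ((Z + k) - 65)/8 = 1/4 - (-65 + Z + k)/8 = 1/4 + (65/8 - Z/8 - k/8) = 67/8 - Z/8 - k/8)
m = -197235569/156618 (m = -1259 + (333*(1/791) - 604*1/792) = -1259 + (333/791 - 151/198) = -1259 - 53507/156618 = -197235569/156618 ≈ -1259.3)
T = -4100
(l(67, -48) + m)/T = ((67/8 - 1/8*(-48) - 1/8*67) - 197235569/156618)/(-4100) = ((67/8 + 6 - 67/8) - 197235569/156618)*(-1/4100) = (6 - 197235569/156618)*(-1/4100) = -196295861/156618*(-1/4100) = 196295861/642133800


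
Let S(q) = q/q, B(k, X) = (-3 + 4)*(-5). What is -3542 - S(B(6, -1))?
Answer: -3543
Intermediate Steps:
B(k, X) = -5 (B(k, X) = 1*(-5) = -5)
S(q) = 1
-3542 - S(B(6, -1)) = -3542 - 1*1 = -3542 - 1 = -3543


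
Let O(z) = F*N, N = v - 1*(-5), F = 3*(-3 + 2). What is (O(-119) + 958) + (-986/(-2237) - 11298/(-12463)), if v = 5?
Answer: 25909952512/27879731 ≈ 929.35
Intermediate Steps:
F = -3 (F = 3*(-1) = -3)
N = 10 (N = 5 - 1*(-5) = 5 + 5 = 10)
O(z) = -30 (O(z) = -3*10 = -30)
(O(-119) + 958) + (-986/(-2237) - 11298/(-12463)) = (-30 + 958) + (-986/(-2237) - 11298/(-12463)) = 928 + (-986*(-1/2237) - 11298*(-1/12463)) = 928 + (986/2237 + 11298/12463) = 928 + 37562144/27879731 = 25909952512/27879731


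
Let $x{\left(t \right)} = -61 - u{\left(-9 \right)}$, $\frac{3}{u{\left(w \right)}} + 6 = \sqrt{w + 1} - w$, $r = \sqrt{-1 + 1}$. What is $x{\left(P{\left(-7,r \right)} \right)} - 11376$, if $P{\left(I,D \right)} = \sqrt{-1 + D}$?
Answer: $\frac{2 \left(- 11437 \sqrt{2} + 17157 i\right)}{- 3 i + 2 \sqrt{2}} \approx -11438.0 + 0.49913 i$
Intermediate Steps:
$r = 0$ ($r = \sqrt{0} = 0$)
$u{\left(w \right)} = \frac{3}{-6 + \sqrt{1 + w} - w}$ ($u{\left(w \right)} = \frac{3}{-6 - \left(w - \sqrt{w + 1}\right)} = \frac{3}{-6 - \left(w - \sqrt{1 + w}\right)} = \frac{3}{-6 + \sqrt{1 + w} - w}$)
$x{\left(t \right)} = -61 + \frac{3}{-3 - 2 i \sqrt{2}}$ ($x{\left(t \right)} = -61 - - \frac{3}{6 - 9 - \sqrt{1 - 9}} = -61 - - \frac{3}{6 - 9 - \sqrt{-8}} = -61 - - \frac{3}{6 - 9 - 2 i \sqrt{2}} = -61 - - \frac{3}{-3 - 2 i \sqrt{2}} = -61 + \frac{3}{-3 - 2 i \sqrt{2}}$)
$x{\left(P{\left(-7,r \right)} \right)} - 11376 = \frac{2 \left(- 61 \sqrt{2} + 93 i\right)}{- 3 i + 2 \sqrt{2}} - 11376 = -11376 + \frac{2 \left(- 61 \sqrt{2} + 93 i\right)}{- 3 i + 2 \sqrt{2}}$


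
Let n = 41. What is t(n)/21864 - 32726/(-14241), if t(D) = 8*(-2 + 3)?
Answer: 29818133/12973551 ≈ 2.2984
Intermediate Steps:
t(D) = 8 (t(D) = 8*1 = 8)
t(n)/21864 - 32726/(-14241) = 8/21864 - 32726/(-14241) = 8*(1/21864) - 32726*(-1/14241) = 1/2733 + 32726/14241 = 29818133/12973551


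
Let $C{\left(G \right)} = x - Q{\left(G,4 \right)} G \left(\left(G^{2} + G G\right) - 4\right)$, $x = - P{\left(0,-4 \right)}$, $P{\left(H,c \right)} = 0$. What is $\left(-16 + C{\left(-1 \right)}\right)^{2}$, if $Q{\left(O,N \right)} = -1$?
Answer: $196$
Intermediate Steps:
$x = 0$ ($x = \left(-1\right) 0 = 0$)
$C{\left(G \right)} = G \left(-4 + 2 G^{2}\right)$ ($C{\left(G \right)} = 0 - - G \left(\left(G^{2} + G G\right) - 4\right) = 0 - - G \left(\left(G^{2} + G^{2}\right) - 4\right) = 0 - - G \left(2 G^{2} - 4\right) = 0 - - G \left(-4 + 2 G^{2}\right) = 0 + G \left(-4 + 2 G^{2}\right) = G \left(-4 + 2 G^{2}\right)$)
$\left(-16 + C{\left(-1 \right)}\right)^{2} = \left(-16 + 2 \left(-1\right) \left(-2 + \left(-1\right)^{2}\right)\right)^{2} = \left(-16 + 2 \left(-1\right) \left(-2 + 1\right)\right)^{2} = \left(-16 + 2 \left(-1\right) \left(-1\right)\right)^{2} = \left(-16 + 2\right)^{2} = \left(-14\right)^{2} = 196$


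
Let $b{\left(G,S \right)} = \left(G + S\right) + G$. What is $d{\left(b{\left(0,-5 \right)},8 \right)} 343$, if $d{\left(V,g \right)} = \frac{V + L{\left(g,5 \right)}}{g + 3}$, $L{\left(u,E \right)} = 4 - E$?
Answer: $- \frac{2058}{11} \approx -187.09$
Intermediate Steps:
$b{\left(G,S \right)} = S + 2 G$
$d{\left(V,g \right)} = \frac{-1 + V}{3 + g}$ ($d{\left(V,g \right)} = \frac{V + \left(4 - 5\right)}{g + 3} = \frac{V + \left(4 - 5\right)}{3 + g} = \frac{V - 1}{3 + g} = \frac{-1 + V}{3 + g}$)
$d{\left(b{\left(0,-5 \right)},8 \right)} 343 = \frac{-1 + \left(-5 + 2 \cdot 0\right)}{3 + 8} \cdot 343 = \frac{-1 + \left(-5 + 0\right)}{11} \cdot 343 = \frac{-1 - 5}{11} \cdot 343 = \frac{1}{11} \left(-6\right) 343 = \left(- \frac{6}{11}\right) 343 = - \frac{2058}{11}$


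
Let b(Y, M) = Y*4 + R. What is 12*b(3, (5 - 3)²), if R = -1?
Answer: 132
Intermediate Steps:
b(Y, M) = -1 + 4*Y (b(Y, M) = Y*4 - 1 = 4*Y - 1 = -1 + 4*Y)
12*b(3, (5 - 3)²) = 12*(-1 + 4*3) = 12*(-1 + 12) = 12*11 = 132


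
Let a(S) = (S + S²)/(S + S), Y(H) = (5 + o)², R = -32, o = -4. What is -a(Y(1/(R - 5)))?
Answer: -1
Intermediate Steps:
Y(H) = 1 (Y(H) = (5 - 4)² = 1² = 1)
a(S) = (S + S²)/(2*S) (a(S) = (S + S²)/((2*S)) = (S + S²)*(1/(2*S)) = (S + S²)/(2*S))
-a(Y(1/(R - 5))) = -(½ + (½)*1) = -(½ + ½) = -1*1 = -1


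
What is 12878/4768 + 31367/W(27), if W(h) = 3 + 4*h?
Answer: 75493657/264624 ≈ 285.29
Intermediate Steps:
12878/4768 + 31367/W(27) = 12878/4768 + 31367/(3 + 4*27) = 12878*(1/4768) + 31367/(3 + 108) = 6439/2384 + 31367/111 = 75493657/264624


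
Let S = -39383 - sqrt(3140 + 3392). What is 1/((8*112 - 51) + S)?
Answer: -19269/742585456 + sqrt(1633)/742585456 ≈ -2.5894e-5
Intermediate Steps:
S = -39383 - 2*sqrt(1633) (S = -39383 - sqrt(6532) = -39383 - 2*sqrt(1633) ≈ -39464.)
1/((8*112 - 51) + S) = 1/((8*112 - 51) + (-39383 - 2*sqrt(1633))) = 1/((896 - 51) + (-39383 - 2*sqrt(1633))) = 1/(845 + (-39383 - 2*sqrt(1633))) = 1/(-38538 - 2*sqrt(1633))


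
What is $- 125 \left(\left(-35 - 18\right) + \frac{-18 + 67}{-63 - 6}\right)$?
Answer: $\frac{463250}{69} \approx 6713.8$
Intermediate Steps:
$- 125 \left(\left(-35 - 18\right) + \frac{-18 + 67}{-63 - 6}\right) = - 125 \left(\left(-35 - 18\right) + \frac{49}{-69}\right) = - 125 \left(-53 + 49 \left(- \frac{1}{69}\right)\right) = - 125 \left(-53 - \frac{49}{69}\right) = \left(-125\right) \left(- \frac{3706}{69}\right) = \frac{463250}{69}$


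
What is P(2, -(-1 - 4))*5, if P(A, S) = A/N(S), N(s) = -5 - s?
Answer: -1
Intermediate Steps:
P(A, S) = A/(-5 - S)
P(2, -(-1 - 4))*5 = -1*2/(5 - (-1 - 4))*5 = -1*2/(5 - 1*(-5))*5 = -1*2/(5 + 5)*5 = -1*2/10*5 = -1*2*⅒*5 = -⅕*5 = -1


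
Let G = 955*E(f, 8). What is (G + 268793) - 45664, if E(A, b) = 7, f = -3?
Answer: 229814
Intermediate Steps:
G = 6685 (G = 955*7 = 6685)
(G + 268793) - 45664 = (6685 + 268793) - 45664 = 275478 - 45664 = 229814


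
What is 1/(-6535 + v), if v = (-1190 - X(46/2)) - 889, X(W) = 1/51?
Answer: -51/439315 ≈ -0.00011609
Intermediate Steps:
X(W) = 1/51
v = -106030/51 (v = (-1190 - 1*1/51) - 889 = (-1190 - 1/51) - 889 = -60691/51 - 889 = -106030/51 ≈ -2079.0)
1/(-6535 + v) = 1/(-6535 - 106030/51) = 1/(-439315/51) = -51/439315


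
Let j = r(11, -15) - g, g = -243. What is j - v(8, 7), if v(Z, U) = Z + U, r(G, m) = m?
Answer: 213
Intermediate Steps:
v(Z, U) = U + Z
j = 228 (j = -15 - 1*(-243) = -15 + 243 = 228)
j - v(8, 7) = 228 - (7 + 8) = 228 - 1*15 = 228 - 15 = 213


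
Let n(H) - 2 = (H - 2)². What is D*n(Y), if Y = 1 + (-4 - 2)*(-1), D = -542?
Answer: -14634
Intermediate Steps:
Y = 7 (Y = 1 - 6*(-1) = 1 + 6 = 7)
n(H) = 2 + (-2 + H)² (n(H) = 2 + (H - 2)² = 2 + (-2 + H)²)
D*n(Y) = -542*(2 + (-2 + 7)²) = -542*(2 + 5²) = -542*(2 + 25) = -542*27 = -14634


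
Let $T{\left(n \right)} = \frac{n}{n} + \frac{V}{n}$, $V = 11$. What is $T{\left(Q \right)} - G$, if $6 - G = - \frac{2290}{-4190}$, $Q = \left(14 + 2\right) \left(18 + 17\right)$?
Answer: $- \frac{1040351}{234640} \approx -4.4338$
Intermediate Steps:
$Q = 560$ ($Q = 16 \cdot 35 = 560$)
$T{\left(n \right)} = 1 + \frac{11}{n}$ ($T{\left(n \right)} = \frac{n}{n} + \frac{11}{n} = 1 + \frac{11}{n}$)
$G = \frac{2285}{419}$ ($G = 6 - - \frac{2290}{-4190} = 6 - \left(-2290\right) \left(- \frac{1}{4190}\right) = 6 - \frac{229}{419} = \frac{2285}{419} \approx 5.4535$)
$T{\left(Q \right)} - G = \frac{11 + 560}{560} - \frac{2285}{419} = \frac{1}{560} \cdot 571 - \frac{2285}{419} = \frac{571}{560} - \frac{2285}{419} = - \frac{1040351}{234640}$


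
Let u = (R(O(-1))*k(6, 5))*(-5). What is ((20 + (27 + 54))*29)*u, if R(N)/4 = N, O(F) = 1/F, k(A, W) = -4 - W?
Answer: -527220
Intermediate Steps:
R(N) = 4*N
u = -180 (u = ((4/(-1))*(-4 - 1*5))*(-5) = ((4*(-1))*(-4 - 5))*(-5) = -4*(-9)*(-5) = 36*(-5) = -180)
((20 + (27 + 54))*29)*u = ((20 + (27 + 54))*29)*(-180) = ((20 + 81)*29)*(-180) = (101*29)*(-180) = 2929*(-180) = -527220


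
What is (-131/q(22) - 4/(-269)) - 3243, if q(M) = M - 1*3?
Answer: -16610136/5111 ≈ -3249.9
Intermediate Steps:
q(M) = -3 + M (q(M) = M - 3 = -3 + M)
(-131/q(22) - 4/(-269)) - 3243 = (-131/(-3 + 22) - 4/(-269)) - 3243 = (-131/19 - 4*(-1/269)) - 3243 = (-131*1/19 + 4/269) - 3243 = (-131/19 + 4/269) - 3243 = -35163/5111 - 3243 = -16610136/5111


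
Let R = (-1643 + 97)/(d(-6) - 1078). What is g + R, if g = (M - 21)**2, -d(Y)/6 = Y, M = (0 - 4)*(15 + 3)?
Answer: 4506902/521 ≈ 8650.5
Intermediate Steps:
M = -72 (M = -4*18 = -72)
d(Y) = -6*Y
g = 8649 (g = (-72 - 21)**2 = (-93)**2 = 8649)
R = 773/521 (R = (-1643 + 97)/(-6*(-6) - 1078) = -1546/(36 - 1078) = -1546/(-1042) = -1546*(-1/1042) = 773/521 ≈ 1.4837)
g + R = 8649 + 773/521 = 4506902/521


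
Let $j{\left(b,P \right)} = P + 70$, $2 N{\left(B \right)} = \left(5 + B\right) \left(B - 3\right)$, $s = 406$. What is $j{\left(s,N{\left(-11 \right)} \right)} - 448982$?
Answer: $-448870$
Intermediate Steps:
$N{\left(B \right)} = \frac{\left(-3 + B\right) \left(5 + B\right)}{2}$ ($N{\left(B \right)} = \frac{\left(5 + B\right) \left(B - 3\right)}{2} = \frac{\left(5 + B\right) \left(-3 + B\right)}{2} = \frac{\left(-3 + B\right) \left(5 + B\right)}{2}$)
$j{\left(b,P \right)} = 70 + P$
$j{\left(s,N{\left(-11 \right)} \right)} - 448982 = \left(70 - \left(\frac{37}{2} - \frac{121}{2}\right)\right) - 448982 = \left(70 - -42\right) - 448982 = \left(70 + 42\right) - 448982 = 112 - 448982 = -448870$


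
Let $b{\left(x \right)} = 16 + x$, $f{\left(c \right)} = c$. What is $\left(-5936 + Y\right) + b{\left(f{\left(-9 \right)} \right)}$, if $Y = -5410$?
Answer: $-11339$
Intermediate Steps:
$\left(-5936 + Y\right) + b{\left(f{\left(-9 \right)} \right)} = \left(-5936 - 5410\right) + \left(16 - 9\right) = -11346 + 7 = -11339$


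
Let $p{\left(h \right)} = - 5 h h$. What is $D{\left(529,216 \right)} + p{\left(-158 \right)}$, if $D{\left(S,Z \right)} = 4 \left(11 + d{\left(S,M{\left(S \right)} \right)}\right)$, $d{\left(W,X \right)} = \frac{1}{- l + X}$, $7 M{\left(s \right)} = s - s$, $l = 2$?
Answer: $-124778$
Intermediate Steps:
$p{\left(h \right)} = - 5 h^{2}$
$M{\left(s \right)} = 0$ ($M{\left(s \right)} = \frac{s - s}{7} = \frac{1}{7} \cdot 0 = 0$)
$d{\left(W,X \right)} = \frac{1}{-2 + X}$ ($d{\left(W,X \right)} = \frac{1}{\left(-1\right) 2 + X} = \frac{1}{-2 + X}$)
$D{\left(S,Z \right)} = 42$ ($D{\left(S,Z \right)} = 4 \left(11 + \frac{1}{-2 + 0}\right) = 4 \left(11 + \frac{1}{-2}\right) = 4 \left(11 - \frac{1}{2}\right) = 4 \cdot \frac{21}{2} = 42$)
$D{\left(529,216 \right)} + p{\left(-158 \right)} = 42 - 5 \left(-158\right)^{2} = 42 - 124820 = -124778$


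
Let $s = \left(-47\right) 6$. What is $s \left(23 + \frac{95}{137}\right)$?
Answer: $- \frac{915372}{137} \approx -6681.5$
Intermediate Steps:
$s = -282$
$s \left(23 + \frac{95}{137}\right) = - 282 \left(23 + \frac{95}{137}\right) = \left(-282\right) \frac{3246}{137} = - \frac{915372}{137}$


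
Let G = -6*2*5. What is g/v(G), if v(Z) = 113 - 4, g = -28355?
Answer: -28355/109 ≈ -260.14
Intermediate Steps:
G = -60 (G = -12*5 = -60)
v(Z) = 109
g/v(G) = -28355/109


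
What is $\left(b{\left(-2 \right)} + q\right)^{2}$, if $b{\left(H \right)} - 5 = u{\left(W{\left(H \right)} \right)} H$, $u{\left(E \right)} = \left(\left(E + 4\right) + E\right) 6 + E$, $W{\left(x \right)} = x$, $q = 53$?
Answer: $3844$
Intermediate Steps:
$u{\left(E \right)} = 24 + 13 E$ ($u{\left(E \right)} = \left(\left(4 + E\right) + E\right) 6 + E = \left(4 + 2 E\right) 6 + E = \left(24 + 12 E\right) + E = 24 + 13 E$)
$b{\left(H \right)} = 5 + H \left(24 + 13 H\right)$ ($b{\left(H \right)} = 5 + \left(24 + 13 H\right) H = 5 + H \left(24 + 13 H\right)$)
$\left(b{\left(-2 \right)} + q\right)^{2} = \left(\left(5 - 2 \left(24 + 13 \left(-2\right)\right)\right) + 53\right)^{2} = \left(\left(5 - 2 \left(24 - 26\right)\right) + 53\right)^{2} = \left(\left(5 - -4\right) + 53\right)^{2} = \left(\left(5 + 4\right) + 53\right)^{2} = \left(9 + 53\right)^{2} = 62^{2} = 3844$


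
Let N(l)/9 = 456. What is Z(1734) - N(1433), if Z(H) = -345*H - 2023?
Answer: -604357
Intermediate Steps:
Z(H) = -2023 - 345*H
N(l) = 4104 (N(l) = 9*456 = 4104)
Z(1734) - N(1433) = (-2023 - 345*1734) - 1*4104 = (-2023 - 598230) - 4104 = -600253 - 4104 = -604357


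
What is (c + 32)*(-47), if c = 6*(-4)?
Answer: -376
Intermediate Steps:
c = -24
(c + 32)*(-47) = (-24 + 32)*(-47) = 8*(-47) = -376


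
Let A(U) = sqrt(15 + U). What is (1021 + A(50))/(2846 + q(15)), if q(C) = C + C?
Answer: 1021/2876 + sqrt(65)/2876 ≈ 0.35781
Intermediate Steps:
q(C) = 2*C
(1021 + A(50))/(2846 + q(15)) = (1021 + sqrt(15 + 50))/(2846 + 2*15) = (1021 + sqrt(65))/(2846 + 30) = (1021 + sqrt(65))/2876 = (1021 + sqrt(65))*(1/2876) = 1021/2876 + sqrt(65)/2876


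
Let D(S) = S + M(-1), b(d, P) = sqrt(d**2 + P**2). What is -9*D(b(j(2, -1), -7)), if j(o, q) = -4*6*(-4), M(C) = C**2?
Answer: -9 - 9*sqrt(9265) ≈ -875.29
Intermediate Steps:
j(o, q) = 96 (j(o, q) = -24*(-4) = 96)
b(d, P) = sqrt(P**2 + d**2)
D(S) = 1 + S (D(S) = S + (-1)**2 = S + 1 = 1 + S)
-9*D(b(j(2, -1), -7)) = -9*(1 + sqrt((-7)**2 + 96**2)) = -9*(1 + sqrt(49 + 9216)) = -9*(1 + sqrt(9265)) = -9 - 9*sqrt(9265)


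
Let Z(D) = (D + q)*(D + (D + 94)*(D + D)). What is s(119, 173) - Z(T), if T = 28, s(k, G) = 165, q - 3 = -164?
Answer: 912545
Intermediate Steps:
q = -161 (q = 3 - 164 = -161)
Z(D) = (-161 + D)*(D + 2*D*(94 + D)) (Z(D) = (D - 161)*(D + (D + 94)*(D + D)) = (-161 + D)*(D + (94 + D)*(2*D)) = (-161 + D)*(D + 2*D*(94 + D)))
s(119, 173) - Z(T) = 165 - 28*(-30429 - 133*28 + 2*28²) = 165 - 28*(-30429 - 3724 + 2*784) = 165 - 28*(-30429 - 3724 + 1568) = 165 - 28*(-32585) = 165 - 1*(-912380) = 165 + 912380 = 912545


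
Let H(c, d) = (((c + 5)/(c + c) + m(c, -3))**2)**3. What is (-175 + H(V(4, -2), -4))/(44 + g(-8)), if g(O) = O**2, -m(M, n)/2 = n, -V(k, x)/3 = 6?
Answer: 143834879893321/235092492288 ≈ 611.82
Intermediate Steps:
V(k, x) = -18 (V(k, x) = -3*6 = -18)
m(M, n) = -2*n
H(c, d) = (6 + (5 + c)/(2*c))**6 (H(c, d) = (((c + 5)/(c + c) - 2*(-3))**2)**3 = (((5 + c)/((2*c)) + 6)**2)**3 = (((5 + c)*(1/(2*c)) + 6)**2)**3 = (((5 + c)/(2*c) + 6)**2)**3 = ((6 + (5 + c)/(2*c))**2)**3 = (6 + (5 + c)/(2*c))**6)
(-175 + H(V(4, -2), -4))/(44 + g(-8)) = (-175 + (1/64)*(5 + 13*(-18))**6/(-18)**6)/(44 + (-8)**2) = (-175 + (1/64)*(1/34012224)*(5 - 234)**6)/(44 + 64) = (-175 + (1/64)*(1/34012224)*(-229)**6)/108 = (-175 + (1/64)*(1/34012224)*144215816802121)*(1/108) = (-175 + 144215816802121/2176782336)*(1/108) = (143834879893321/2176782336)*(1/108) = 143834879893321/235092492288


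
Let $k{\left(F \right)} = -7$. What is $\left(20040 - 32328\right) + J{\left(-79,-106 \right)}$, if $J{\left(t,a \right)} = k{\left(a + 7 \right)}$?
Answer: $-12295$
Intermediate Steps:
$J{\left(t,a \right)} = -7$
$\left(20040 - 32328\right) + J{\left(-79,-106 \right)} = \left(20040 - 32328\right) - 7 = -12288 - 7 = -12295$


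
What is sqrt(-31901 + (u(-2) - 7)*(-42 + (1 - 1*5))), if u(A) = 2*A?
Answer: I*sqrt(31395) ≈ 177.19*I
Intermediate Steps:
sqrt(-31901 + (u(-2) - 7)*(-42 + (1 - 1*5))) = sqrt(-31901 + (2*(-2) - 7)*(-42 + (1 - 1*5))) = sqrt(-31901 + (-4 - 7)*(-42 + (1 - 5))) = sqrt(-31901 - 11*(-42 - 4)) = sqrt(-31901 - 11*(-46)) = sqrt(-31901 + 506) = sqrt(-31395) = I*sqrt(31395)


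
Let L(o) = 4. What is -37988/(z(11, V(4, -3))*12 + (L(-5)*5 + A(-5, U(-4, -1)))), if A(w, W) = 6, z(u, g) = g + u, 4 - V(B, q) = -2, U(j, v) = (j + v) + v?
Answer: -18994/115 ≈ -165.17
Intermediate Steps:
U(j, v) = j + 2*v
V(B, q) = 6 (V(B, q) = 4 - 1*(-2) = 4 + 2 = 6)
-37988/(z(11, V(4, -3))*12 + (L(-5)*5 + A(-5, U(-4, -1)))) = -37988/((6 + 11)*12 + (4*5 + 6)) = -37988/(17*12 + (20 + 6)) = -37988/(204 + 26) = -37988/230 = -37988*1/230 = -18994/115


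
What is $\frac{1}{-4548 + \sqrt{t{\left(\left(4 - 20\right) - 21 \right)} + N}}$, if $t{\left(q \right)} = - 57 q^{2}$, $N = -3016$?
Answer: $- \frac{4548}{20765353} - \frac{i \sqrt{81049}}{20765353} \approx -0.00021902 - 1.371 \cdot 10^{-5} i$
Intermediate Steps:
$\frac{1}{-4548 + \sqrt{t{\left(\left(4 - 20\right) - 21 \right)} + N}} = \frac{1}{-4548 + \sqrt{- 57 \left(\left(4 - 20\right) - 21\right)^{2} - 3016}} = \frac{1}{-4548 + \sqrt{- 57 \left(-16 - 21\right)^{2} - 3016}} = \frac{1}{-4548 + \sqrt{- 57 \left(-37\right)^{2} - 3016}} = \frac{1}{-4548 + \sqrt{\left(-57\right) 1369 - 3016}} = \frac{1}{-4548 + \sqrt{-78033 - 3016}} = \frac{1}{-4548 + \sqrt{-81049}} = \frac{1}{-4548 + i \sqrt{81049}}$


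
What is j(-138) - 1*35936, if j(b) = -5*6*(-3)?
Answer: -35846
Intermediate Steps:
j(b) = 90 (j(b) = -30*(-3) = 90)
j(-138) - 1*35936 = 90 - 1*35936 = 90 - 35936 = -35846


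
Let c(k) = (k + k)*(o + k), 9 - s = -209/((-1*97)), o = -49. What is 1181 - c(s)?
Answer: 16542221/9409 ≈ 1758.1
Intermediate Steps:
s = 664/97 (s = 9 - (-209)/((-1*97)) = 9 - (-209)/(-97) = 9 - (-209)*(-1)/97 = 9 - 1*209/97 = 9 - 209/97 = 664/97 ≈ 6.8454)
c(k) = 2*k*(-49 + k) (c(k) = (k + k)*(-49 + k) = (2*k)*(-49 + k) = 2*k*(-49 + k))
1181 - c(s) = 1181 - 2*664*(-49 + 664/97)/97 = 1181 - 2*664*(-4089)/(97*97) = 1181 - 1*(-5430192/9409) = 1181 + 5430192/9409 = 16542221/9409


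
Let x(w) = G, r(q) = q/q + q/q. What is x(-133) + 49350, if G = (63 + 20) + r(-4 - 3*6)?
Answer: 49435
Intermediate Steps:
r(q) = 2 (r(q) = 1 + 1 = 2)
G = 85 (G = (63 + 20) + 2 = 83 + 2 = 85)
x(w) = 85
x(-133) + 49350 = 85 + 49350 = 49435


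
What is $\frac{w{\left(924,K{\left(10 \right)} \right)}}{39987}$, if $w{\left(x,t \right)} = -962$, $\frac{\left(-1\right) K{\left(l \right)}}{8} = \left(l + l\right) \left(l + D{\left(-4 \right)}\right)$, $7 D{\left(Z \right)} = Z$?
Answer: $- \frac{962}{39987} \approx -0.024058$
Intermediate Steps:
$D{\left(Z \right)} = \frac{Z}{7}$
$K{\left(l \right)} = - 16 l \left(- \frac{4}{7} + l\right)$ ($K{\left(l \right)} = - 8 \left(l + l\right) \left(l + \frac{1}{7} \left(-4\right)\right) = - 8 \cdot 2 l \left(l - \frac{4}{7}\right) = - 8 \cdot 2 l \left(- \frac{4}{7} + l\right) = - 16 l \left(- \frac{4}{7} + l\right)$)
$\frac{w{\left(924,K{\left(10 \right)} \right)}}{39987} = - \frac{962}{39987}$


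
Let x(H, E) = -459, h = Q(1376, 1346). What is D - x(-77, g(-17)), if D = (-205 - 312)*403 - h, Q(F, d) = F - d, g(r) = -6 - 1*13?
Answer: -207922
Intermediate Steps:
g(r) = -19 (g(r) = -6 - 13 = -19)
h = 30 (h = 1376 - 1*1346 = 1376 - 1346 = 30)
D = -208381 (D = (-205 - 312)*403 - 1*30 = -517*403 - 30 = -208351 - 30 = -208381)
D - x(-77, g(-17)) = -208381 - 1*(-459) = -208381 + 459 = -207922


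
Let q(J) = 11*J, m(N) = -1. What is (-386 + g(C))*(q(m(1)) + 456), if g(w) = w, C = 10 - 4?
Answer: -169100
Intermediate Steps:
C = 6
(-386 + g(C))*(q(m(1)) + 456) = (-386 + 6)*(11*(-1) + 456) = -380*(-11 + 456) = -380*445 = -169100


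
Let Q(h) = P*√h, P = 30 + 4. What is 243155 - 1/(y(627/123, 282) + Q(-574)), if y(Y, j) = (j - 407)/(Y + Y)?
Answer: 687733241360605/2828373841 + 5940616*I*√574/115963327481 ≈ 2.4316e+5 + 0.0012273*I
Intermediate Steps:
P = 34
y(Y, j) = (-407 + j)/(2*Y) (y(Y, j) = (-407 + j)/((2*Y)) = (-407 + j)*(1/(2*Y)) = (-407 + j)/(2*Y))
Q(h) = 34*√h
243155 - 1/(y(627/123, 282) + Q(-574)) = 243155 - 1/((-407 + 282)/(2*((627/123))) + 34*√(-574)) = 243155 - 1/((½)*(-125)/(627*(1/123)) + 34*(I*√574)) = 243155 - 1/((½)*(-125)/(209/41) + 34*I*√574) = 243155 - 1/((½)*(41/209)*(-125) + 34*I*√574) = 243155 - 1/(-5125/418 + 34*I*√574)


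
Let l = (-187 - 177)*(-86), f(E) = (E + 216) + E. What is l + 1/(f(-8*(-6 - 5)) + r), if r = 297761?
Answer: 9333381513/298153 ≈ 31304.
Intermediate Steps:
f(E) = 216 + 2*E (f(E) = (216 + E) + E = 216 + 2*E)
l = 31304 (l = -364*(-86) = 31304)
l + 1/(f(-8*(-6 - 5)) + r) = 31304 + 1/((216 + 2*(-8*(-6 - 5))) + 297761) = 31304 + 1/((216 + 2*(-8*(-11))) + 297761) = 31304 + 1/((216 + 2*88) + 297761) = 31304 + 1/((216 + 176) + 297761) = 31304 + 1/(392 + 297761) = 31304 + 1/298153 = 9333381513/298153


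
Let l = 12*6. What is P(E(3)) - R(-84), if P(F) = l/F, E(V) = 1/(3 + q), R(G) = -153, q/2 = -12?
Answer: -1359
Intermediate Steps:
q = -24 (q = 2*(-12) = -24)
l = 72
E(V) = -1/21 (E(V) = 1/(3 - 24) = 1/(-21) = -1/21)
P(F) = 72/F
P(E(3)) - R(-84) = 72/(-1/21) - 1*(-153) = 72*(-21) + 153 = -1512 + 153 = -1359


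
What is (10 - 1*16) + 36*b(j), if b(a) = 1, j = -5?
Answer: 30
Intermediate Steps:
(10 - 1*16) + 36*b(j) = (10 - 1*16) + 36*1 = (10 - 16) + 36 = -6 + 36 = 30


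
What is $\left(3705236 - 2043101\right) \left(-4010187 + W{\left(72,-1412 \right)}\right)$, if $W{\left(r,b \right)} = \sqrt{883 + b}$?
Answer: $-6665472169245 + 38229105 i \approx -6.6655 \cdot 10^{12} + 3.8229 \cdot 10^{7} i$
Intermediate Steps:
$\left(3705236 - 2043101\right) \left(-4010187 + W{\left(72,-1412 \right)}\right) = \left(3705236 - 2043101\right) \left(-4010187 + \sqrt{883 - 1412}\right) = 1662135 \left(-4010187 + \sqrt{-529}\right) = 1662135 \left(-4010187 + 23 i\right) = -6665472169245 + 38229105 i$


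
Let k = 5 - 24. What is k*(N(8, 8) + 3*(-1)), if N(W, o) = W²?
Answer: -1159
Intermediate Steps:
k = -19
k*(N(8, 8) + 3*(-1)) = -19*(8² + 3*(-1)) = -19*(64 - 3) = -19*61 = -1159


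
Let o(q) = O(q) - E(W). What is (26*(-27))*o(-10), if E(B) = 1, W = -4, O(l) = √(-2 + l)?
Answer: 702 - 1404*I*√3 ≈ 702.0 - 2431.8*I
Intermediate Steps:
o(q) = -1 + √(-2 + q) (o(q) = √(-2 + q) - 1*1 = √(-2 + q) - 1 = -1 + √(-2 + q))
(26*(-27))*o(-10) = (26*(-27))*(-1 + √(-2 - 10)) = -702*(-1 + √(-12)) = -702*(-1 + 2*I*√3) = 702 - 1404*I*√3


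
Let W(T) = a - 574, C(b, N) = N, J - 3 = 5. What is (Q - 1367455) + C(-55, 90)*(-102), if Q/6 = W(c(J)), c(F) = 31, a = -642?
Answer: -1383931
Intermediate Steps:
J = 8 (J = 3 + 5 = 8)
W(T) = -1216 (W(T) = -642 - 574 = -1216)
Q = -7296 (Q = 6*(-1216) = -7296)
(Q - 1367455) + C(-55, 90)*(-102) = (-7296 - 1367455) + 90*(-102) = -1374751 - 9180 = -1383931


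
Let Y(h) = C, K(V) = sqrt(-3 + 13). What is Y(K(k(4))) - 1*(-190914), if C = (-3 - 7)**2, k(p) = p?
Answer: 191014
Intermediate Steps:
K(V) = sqrt(10)
C = 100 (C = (-10)**2 = 100)
Y(h) = 100
Y(K(k(4))) - 1*(-190914) = 100 - 1*(-190914) = 100 + 190914 = 191014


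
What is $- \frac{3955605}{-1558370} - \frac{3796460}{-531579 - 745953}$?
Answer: $\frac{548485066853}{99543377142} \approx 5.51$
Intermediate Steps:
$- \frac{3955605}{-1558370} - \frac{3796460}{-531579 - 745953} = \left(-3955605\right) \left(- \frac{1}{1558370}\right) - \frac{3796460}{-531579 - 745953} = \frac{791121}{311674} - \frac{3796460}{-1277532} = \frac{791121}{311674} - - \frac{949115}{319383} = \frac{791121}{311674} + \frac{949115}{319383} = \frac{548485066853}{99543377142}$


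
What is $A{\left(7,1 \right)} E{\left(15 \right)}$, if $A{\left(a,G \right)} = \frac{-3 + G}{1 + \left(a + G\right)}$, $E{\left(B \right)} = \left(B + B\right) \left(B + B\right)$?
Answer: $-200$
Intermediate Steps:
$E{\left(B \right)} = 4 B^{2}$ ($E{\left(B \right)} = 2 B 2 B = 4 B^{2}$)
$A{\left(a,G \right)} = \frac{-3 + G}{1 + G + a}$ ($A{\left(a,G \right)} = \frac{-3 + G}{1 + \left(G + a\right)} = \frac{-3 + G}{1 + G + a}$)
$A{\left(7,1 \right)} E{\left(15 \right)} = \frac{-3 + 1}{1 + 1 + 7} \cdot 4 \cdot 15^{2} = \frac{1}{9} \left(-2\right) 4 \cdot 225 = \frac{1}{9} \left(-2\right) 900 = \left(- \frac{2}{9}\right) 900 = -200$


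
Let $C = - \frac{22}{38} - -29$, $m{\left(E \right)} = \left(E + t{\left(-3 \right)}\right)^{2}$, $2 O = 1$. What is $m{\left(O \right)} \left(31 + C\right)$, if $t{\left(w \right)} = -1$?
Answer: $\frac{1129}{76} \approx 14.855$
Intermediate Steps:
$O = \frac{1}{2}$ ($O = \frac{1}{2} \cdot 1 = \frac{1}{2} \approx 0.5$)
$m{\left(E \right)} = \left(-1 + E\right)^{2}$ ($m{\left(E \right)} = \left(E - 1\right)^{2} = \left(-1 + E\right)^{2}$)
$C = \frac{540}{19}$ ($C = \left(-22\right) \frac{1}{38} + 29 = - \frac{11}{19} + 29 = \frac{540}{19} \approx 28.421$)
$m{\left(O \right)} \left(31 + C\right) = \left(-1 + \frac{1}{2}\right)^{2} \left(31 + \frac{540}{19}\right) = \left(- \frac{1}{2}\right)^{2} \cdot \frac{1129}{19} = \frac{1}{4} \cdot \frac{1129}{19} = \frac{1129}{76}$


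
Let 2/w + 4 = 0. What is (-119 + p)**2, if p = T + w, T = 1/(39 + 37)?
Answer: 82464561/5776 ≈ 14277.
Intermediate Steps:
w = -1/2 (w = 2/(-4 + 0) = 2/(-4) = 2*(-1/4) = -1/2 ≈ -0.50000)
T = 1/76 ≈ 0.013158
p = -37/76 (p = 1/76 - 1/2 = -37/76 ≈ -0.48684)
(-119 + p)**2 = (-119 - 37/76)**2 = (-9081/76)**2 = 82464561/5776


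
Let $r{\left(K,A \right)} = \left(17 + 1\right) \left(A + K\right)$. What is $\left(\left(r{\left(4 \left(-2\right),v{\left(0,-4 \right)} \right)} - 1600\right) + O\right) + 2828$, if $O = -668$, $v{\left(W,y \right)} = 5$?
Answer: $506$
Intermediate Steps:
$r{\left(K,A \right)} = 18 A + 18 K$ ($r{\left(K,A \right)} = 18 \left(A + K\right) = 18 A + 18 K$)
$\left(\left(r{\left(4 \left(-2\right),v{\left(0,-4 \right)} \right)} - 1600\right) + O\right) + 2828 = \left(\left(\left(18 \cdot 5 + 18 \cdot 4 \left(-2\right)\right) - 1600\right) - 668\right) + 2828 = \left(\left(\left(90 + 18 \left(-8\right)\right) - 1600\right) - 668\right) + 2828 = \left(\left(\left(90 - 144\right) - 1600\right) - 668\right) + 2828 = \left(\left(-54 - 1600\right) - 668\right) + 2828 = \left(-1654 - 668\right) + 2828 = -2322 + 2828 = 506$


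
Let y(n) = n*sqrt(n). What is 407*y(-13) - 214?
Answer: -214 - 5291*I*sqrt(13) ≈ -214.0 - 19077.0*I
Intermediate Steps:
y(n) = n**(3/2)
407*y(-13) - 214 = 407*(-13)**(3/2) - 214 = 407*(-13*I*sqrt(13)) - 214 = -5291*I*sqrt(13) - 214 = -214 - 5291*I*sqrt(13)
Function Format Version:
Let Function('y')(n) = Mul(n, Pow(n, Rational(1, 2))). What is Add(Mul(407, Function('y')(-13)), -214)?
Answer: Add(-214, Mul(-5291, I, Pow(13, Rational(1, 2)))) ≈ Add(-214.00, Mul(-19077., I))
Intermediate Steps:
Function('y')(n) = Pow(n, Rational(3, 2))
Add(Mul(407, Function('y')(-13)), -214) = Add(Mul(407, Pow(-13, Rational(3, 2))), -214) = Add(Mul(407, Mul(-13, I, Pow(13, Rational(1, 2)))), -214) = Add(Mul(-5291, I, Pow(13, Rational(1, 2))), -214) = Add(-214, Mul(-5291, I, Pow(13, Rational(1, 2))))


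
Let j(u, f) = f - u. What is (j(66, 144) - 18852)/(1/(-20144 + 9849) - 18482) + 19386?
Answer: 3688809973056/190272191 ≈ 19387.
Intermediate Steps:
(j(66, 144) - 18852)/(1/(-20144 + 9849) - 18482) + 19386 = ((144 - 1*66) - 18852)/(1/(-20144 + 9849) - 18482) + 19386 = ((144 - 66) - 18852)/(1/(-10295) - 18482) + 19386 = (78 - 18852)/(-1/10295 - 18482) + 19386 = -18774/(-190272191/10295) + 19386 = -18774*(-10295/190272191) + 19386 = 193278330/190272191 + 19386 = 3688809973056/190272191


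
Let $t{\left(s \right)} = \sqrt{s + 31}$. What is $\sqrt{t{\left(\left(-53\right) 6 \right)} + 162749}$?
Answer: $\sqrt{162749 + i \sqrt{287}} \approx 403.42 + 0.021 i$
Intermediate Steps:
$t{\left(s \right)} = \sqrt{31 + s}$
$\sqrt{t{\left(\left(-53\right) 6 \right)} + 162749} = \sqrt{\sqrt{31 - 318} + 162749} = \sqrt{\sqrt{-287} + 162749} = \sqrt{i \sqrt{287} + 162749} = \sqrt{162749 + i \sqrt{287}}$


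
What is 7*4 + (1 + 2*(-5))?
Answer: 19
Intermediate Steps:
7*4 + (1 + 2*(-5)) = 28 + (1 - 10) = 28 - 9 = 19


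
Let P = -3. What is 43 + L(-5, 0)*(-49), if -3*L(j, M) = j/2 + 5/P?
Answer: -451/18 ≈ -25.056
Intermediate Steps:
L(j, M) = 5/9 - j/6 (L(j, M) = -(j/2 + 5/(-3))/3 = -(j*(½) + 5*(-⅓))/3 = -(j/2 - 5/3)/3 = -(-5/3 + j/2)/3 = 5/9 - j/6)
43 + L(-5, 0)*(-49) = 43 + (5/9 - ⅙*(-5))*(-49) = 43 + (5/9 + ⅚)*(-49) = 43 + (25/18)*(-49) = 43 - 1225/18 = -451/18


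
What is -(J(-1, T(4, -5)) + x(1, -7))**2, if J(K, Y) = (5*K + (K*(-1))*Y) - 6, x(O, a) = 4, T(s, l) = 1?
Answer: -36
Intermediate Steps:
J(K, Y) = -6 + 5*K - K*Y (J(K, Y) = (5*K + (-K)*Y) - 6 = (5*K - K*Y) - 6 = -6 + 5*K - K*Y)
-(J(-1, T(4, -5)) + x(1, -7))**2 = -((-6 + 5*(-1) - 1*(-1)*1) + 4)**2 = -((-6 - 5 + 1) + 4)**2 = -(-10 + 4)**2 = -1*(-6)**2 = -1*36 = -36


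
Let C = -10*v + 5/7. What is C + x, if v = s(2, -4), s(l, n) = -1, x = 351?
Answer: 2532/7 ≈ 361.71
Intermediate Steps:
v = -1
C = 75/7 (C = -10*(-1) + 5/7 = 10 + 5*(⅐) = 10 + 5/7 = 75/7 ≈ 10.714)
C + x = 75/7 + 351 = 2532/7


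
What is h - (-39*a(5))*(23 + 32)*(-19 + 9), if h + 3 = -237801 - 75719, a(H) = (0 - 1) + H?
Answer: -399323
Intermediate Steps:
a(H) = -1 + H
h = -313523 (h = -3 + (-237801 - 75719) = -3 - 313520 = -313523)
h - (-39*a(5))*(23 + 32)*(-19 + 9) = -313523 - (-39*(-1 + 5))*(23 + 32)*(-19 + 9) = -313523 - (-39*4)*55*(-10) = -313523 - (-156)*(-550) = -313523 - 1*85800 = -313523 - 85800 = -399323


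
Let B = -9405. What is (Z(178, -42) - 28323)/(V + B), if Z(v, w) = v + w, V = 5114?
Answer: 28187/4291 ≈ 6.5689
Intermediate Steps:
(Z(178, -42) - 28323)/(V + B) = ((178 - 42) - 28323)/(5114 - 9405) = (136 - 28323)/(-4291) = -28187*(-1/4291) = 28187/4291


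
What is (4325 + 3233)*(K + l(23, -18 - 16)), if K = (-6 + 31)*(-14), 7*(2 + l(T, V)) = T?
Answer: -18449078/7 ≈ -2.6356e+6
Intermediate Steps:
l(T, V) = -2 + T/7
K = -350 (K = 25*(-14) = -350)
(4325 + 3233)*(K + l(23, -18 - 16)) = (4325 + 3233)*(-350 + (-2 + (1/7)*23)) = 7558*(-350 + (-2 + 23/7)) = 7558*(-350 + 9/7) = 7558*(-2441/7) = -18449078/7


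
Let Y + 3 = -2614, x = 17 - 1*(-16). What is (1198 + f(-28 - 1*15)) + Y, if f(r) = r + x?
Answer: -1429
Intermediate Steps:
x = 33 (x = 17 + 16 = 33)
Y = -2617 (Y = -3 - 2614 = -2617)
f(r) = 33 + r (f(r) = r + 33 = 33 + r)
(1198 + f(-28 - 1*15)) + Y = (1198 + (33 + (-28 - 1*15))) - 2617 = (1198 + (33 + (-28 - 15))) - 2617 = (1198 + (33 - 43)) - 2617 = (1198 - 10) - 2617 = 1188 - 2617 = -1429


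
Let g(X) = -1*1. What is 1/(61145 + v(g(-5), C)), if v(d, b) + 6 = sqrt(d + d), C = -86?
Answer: 61139/3737977323 - I*sqrt(2)/3737977323 ≈ 1.6356e-5 - 3.7834e-10*I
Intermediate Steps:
g(X) = -1
v(d, b) = -6 + sqrt(2)*sqrt(d) (v(d, b) = -6 + sqrt(d + d) = -6 + sqrt(2*d) = -6 + sqrt(2)*sqrt(d))
1/(61145 + v(g(-5), C)) = 1/(61145 + (-6 + sqrt(2)*sqrt(-1))) = 1/(61145 + (-6 + sqrt(2)*I)) = 1/(61145 + (-6 + I*sqrt(2))) = 1/(61139 + I*sqrt(2))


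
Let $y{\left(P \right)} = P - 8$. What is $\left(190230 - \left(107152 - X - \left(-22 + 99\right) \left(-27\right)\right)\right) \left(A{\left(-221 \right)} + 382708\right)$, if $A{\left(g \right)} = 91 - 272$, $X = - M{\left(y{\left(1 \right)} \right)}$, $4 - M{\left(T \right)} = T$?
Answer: $30980096676$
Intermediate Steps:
$y{\left(P \right)} = -8 + P$ ($y{\left(P \right)} = P - 8 = -8 + P$)
$M{\left(T \right)} = 4 - T$
$X = -11$ ($X = - (4 - \left(-8 + 1\right)) = - (4 - -7) = - (4 + 7) = \left(-1\right) 11 = -11$)
$A{\left(g \right)} = -181$ ($A{\left(g \right)} = 91 - 272 = -181$)
$\left(190230 - \left(107152 - X - \left(-22 + 99\right) \left(-27\right)\right)\right) \left(A{\left(-221 \right)} + 382708\right) = \left(190230 - \left(107163 - \left(-22 + 99\right) \left(-27\right)\right)\right) \left(-181 + 382708\right) = \left(190230 + \left(\left(-11 + 77 \left(-27\right)\right) - 107152\right)\right) 382527 = \left(190230 - 109242\right) 382527 = 80988 \cdot 382527 = 30980096676$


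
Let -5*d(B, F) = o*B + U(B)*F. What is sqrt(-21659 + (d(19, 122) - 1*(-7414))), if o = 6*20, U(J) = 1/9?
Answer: I*sqrt(3308335)/15 ≈ 121.26*I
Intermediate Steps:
U(J) = 1/9
o = 120
d(B, F) = -24*B - F/45 (d(B, F) = -(120*B + F/9)/5 = -24*B - F/45)
sqrt(-21659 + (d(19, 122) - 1*(-7414))) = sqrt(-21659 + ((-24*19 - 1/45*122) - 1*(-7414))) = sqrt(-21659 + ((-456 - 122/45) + 7414)) = sqrt(-21659 + (-20642/45 + 7414)) = sqrt(-21659 + 312988/45) = sqrt(-661667/45) = I*sqrt(3308335)/15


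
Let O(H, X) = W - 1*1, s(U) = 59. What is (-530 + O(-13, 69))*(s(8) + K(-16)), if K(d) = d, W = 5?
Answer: -22618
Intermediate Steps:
O(H, X) = 4 (O(H, X) = 5 - 1*1 = 5 - 1 = 4)
(-530 + O(-13, 69))*(s(8) + K(-16)) = (-530 + 4)*(59 - 16) = -526*43 = -22618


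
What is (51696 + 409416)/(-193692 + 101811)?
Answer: -153704/30627 ≈ -5.0186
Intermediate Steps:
(51696 + 409416)/(-193692 + 101811) = 461112/(-91881) = 461112*(-1/91881) = -153704/30627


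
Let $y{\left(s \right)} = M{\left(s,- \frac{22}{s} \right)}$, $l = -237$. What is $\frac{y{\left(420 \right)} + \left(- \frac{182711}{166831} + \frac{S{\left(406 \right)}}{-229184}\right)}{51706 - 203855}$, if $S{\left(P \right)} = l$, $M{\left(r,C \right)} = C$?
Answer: $\frac{93937895093}{12465892268137920} \approx 7.5356 \cdot 10^{-6}$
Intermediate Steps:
$y{\left(s \right)} = - \frac{22}{s}$
$S{\left(P \right)} = -237$
$\frac{y{\left(420 \right)} + \left(- \frac{182711}{166831} + \frac{S{\left(406 \right)}}{-229184}\right)}{51706 - 203855} = \frac{- \frac{22}{420} - \left(- \frac{237}{229184} + \frac{182711}{166831}\right)}{51706 - 203855} = \frac{\left(-22\right) \frac{1}{420} - \frac{41834898877}{38234995904}}{-152149} = \left(- \frac{11}{210} + \left(- \frac{182711}{166831} + \frac{237}{229184}\right)\right) \left(- \frac{1}{152149}\right) = \left(- \frac{11}{210} - \frac{41834898877}{38234995904}\right) \left(- \frac{1}{152149}\right) = \left(- \frac{93937895093}{81932134080}\right) \left(- \frac{1}{152149}\right) = \frac{93937895093}{12465892268137920}$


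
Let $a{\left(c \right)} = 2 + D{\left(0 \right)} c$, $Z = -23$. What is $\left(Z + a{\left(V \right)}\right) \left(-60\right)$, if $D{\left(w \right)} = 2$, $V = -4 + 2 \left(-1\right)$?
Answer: $1980$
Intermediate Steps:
$V = -6$ ($V = -4 - 2 = -6$)
$a{\left(c \right)} = 2 + 2 c$
$\left(Z + a{\left(V \right)}\right) \left(-60\right) = \left(-23 + \left(2 + 2 \left(-6\right)\right)\right) \left(-60\right) = \left(-23 + \left(2 - 12\right)\right) \left(-60\right) = \left(-23 - 10\right) \left(-60\right) = \left(-33\right) \left(-60\right) = 1980$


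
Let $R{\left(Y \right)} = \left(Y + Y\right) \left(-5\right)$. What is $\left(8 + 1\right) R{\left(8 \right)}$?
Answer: $-720$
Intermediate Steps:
$R{\left(Y \right)} = - 10 Y$ ($R{\left(Y \right)} = 2 Y \left(-5\right) = - 10 Y$)
$\left(8 + 1\right) R{\left(8 \right)} = \left(8 + 1\right) \left(\left(-10\right) 8\right) = 9 \left(-80\right) = -720$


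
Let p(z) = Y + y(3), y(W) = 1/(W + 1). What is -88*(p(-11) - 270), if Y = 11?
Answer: 22770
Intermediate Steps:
y(W) = 1/(1 + W)
p(z) = 45/4 (p(z) = 11 + 1/(1 + 3) = 11 + 1/4 = 45/4)
-88*(p(-11) - 270) = -88*(45/4 - 270) = -88*(-1035/4) = 22770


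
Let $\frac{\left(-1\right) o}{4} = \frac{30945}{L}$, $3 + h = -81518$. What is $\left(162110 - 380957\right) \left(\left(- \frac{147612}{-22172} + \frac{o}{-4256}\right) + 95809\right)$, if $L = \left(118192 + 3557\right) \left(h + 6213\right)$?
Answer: $- \frac{377962619858254017007401165}{18024854534780128} \approx -2.0969 \cdot 10^{10}$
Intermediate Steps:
$h = -81521$ ($h = -3 - 81518 = -81521$)
$L = -9168673692$ ($L = \left(118192 + 3557\right) \left(-81521 + 6213\right) = 121749 \left(-75308\right) = -9168673692$)
$o = \frac{10315}{764056141}$ ($o = - 4 \frac{30945}{-9168673692} = - 4 \cdot 30945 \left(- \frac{1}{9168673692}\right) = \left(-4\right) \left(- \frac{10315}{3056224564}\right) = \frac{10315}{764056141} \approx 1.35 \cdot 10^{-5}$)
$\left(162110 - 380957\right) \left(\left(- \frac{147612}{-22172} + \frac{o}{-4256}\right) + 95809\right) = \left(162110 - 380957\right) \left(\left(- \frac{147612}{-22172} + \frac{10315}{764056141 \left(-4256\right)}\right) + 95809\right) = - 218847 \left(\left(\left(-147612\right) \left(- \frac{1}{22172}\right) + \frac{10315}{764056141} \left(- \frac{1}{4256}\right)\right) + 95809\right) = - 218847 \left(\left(\frac{36903}{5543} - \frac{10315}{3251822936096}\right) + 95809\right) = - 218847 \left(\frac{120002021753574643}{18024854534780128} + 95809\right) = \left(-218847\right) \frac{1727063290144502858195}{18024854534780128} = - \frac{377962619858254017007401165}{18024854534780128}$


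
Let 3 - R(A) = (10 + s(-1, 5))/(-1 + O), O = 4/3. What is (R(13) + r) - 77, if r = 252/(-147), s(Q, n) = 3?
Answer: -803/7 ≈ -114.71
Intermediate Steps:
O = 4/3 (O = 4*(⅓) = 4/3 ≈ 1.3333)
r = -12/7 (r = 252*(-1/147) = -12/7 ≈ -1.7143)
R(A) = -36 (R(A) = 3 - (10 + 3)/(-1 + 4/3) = 3 - 13/⅓ = 3 - 13*3 = 3 - 1*39 = 3 - 39 = -36)
(R(13) + r) - 77 = (-36 - 12/7) - 77 = -264/7 - 77 = -803/7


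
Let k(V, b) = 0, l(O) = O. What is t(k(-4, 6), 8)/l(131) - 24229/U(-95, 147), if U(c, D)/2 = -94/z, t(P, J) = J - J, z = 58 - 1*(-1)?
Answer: 1429511/188 ≈ 7603.8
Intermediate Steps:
z = 59 (z = 58 + 1 = 59)
t(P, J) = 0
U(c, D) = -188/59 (U(c, D) = 2*(-94/59) = -188/59)
t(k(-4, 6), 8)/l(131) - 24229/U(-95, 147) = 0/131 - 24229/(-188/59) = 0*(1/131) - 24229*(-59/188) = 0 + 1429511/188 = 1429511/188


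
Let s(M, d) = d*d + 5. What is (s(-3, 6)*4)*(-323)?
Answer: -52972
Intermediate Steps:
s(M, d) = 5 + d**2 (s(M, d) = d**2 + 5 = 5 + d**2)
(s(-3, 6)*4)*(-323) = ((5 + 6**2)*4)*(-323) = ((5 + 36)*4)*(-323) = (41*4)*(-323) = 164*(-323) = -52972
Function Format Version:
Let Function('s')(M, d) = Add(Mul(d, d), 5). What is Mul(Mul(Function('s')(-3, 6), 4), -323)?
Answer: -52972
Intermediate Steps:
Function('s')(M, d) = Add(5, Pow(d, 2)) (Function('s')(M, d) = Add(Pow(d, 2), 5) = Add(5, Pow(d, 2)))
Mul(Mul(Function('s')(-3, 6), 4), -323) = Mul(Mul(Add(5, Pow(6, 2)), 4), -323) = Mul(Mul(Add(5, 36), 4), -323) = Mul(Mul(41, 4), -323) = Mul(164, -323) = -52972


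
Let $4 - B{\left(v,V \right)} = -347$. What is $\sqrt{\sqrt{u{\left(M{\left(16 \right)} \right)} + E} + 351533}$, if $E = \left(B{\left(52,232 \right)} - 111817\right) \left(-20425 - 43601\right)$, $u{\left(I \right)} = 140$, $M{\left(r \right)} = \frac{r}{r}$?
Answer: $\sqrt{351533 + 4 \sqrt{446045141}} \approx 660.31$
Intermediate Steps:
$M{\left(r \right)} = 1$
$B{\left(v,V \right)} = 351$ ($B{\left(v,V \right)} = 4 - -347 = 4 + 347 = 351$)
$E = 7136722116$ ($E = \left(351 - 111817\right) \left(-20425 - 43601\right) = \left(-111466\right) \left(-64026\right) = 7136722116$)
$\sqrt{\sqrt{u{\left(M{\left(16 \right)} \right)} + E} + 351533} = \sqrt{\sqrt{140 + 7136722116} + 351533} = \sqrt{\sqrt{7136722256} + 351533} = \sqrt{4 \sqrt{446045141} + 351533} = \sqrt{351533 + 4 \sqrt{446045141}}$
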